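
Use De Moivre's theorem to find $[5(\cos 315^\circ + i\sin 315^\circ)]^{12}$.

By De Moivre: z^n = r^n(cos(nθ) + i sin(nθ))
= 5^12(cos(12*315°) + i sin(12*315°))
= 244140625(cos 180° + i sin 180°)
= -244140625


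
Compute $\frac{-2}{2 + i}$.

Multiply numerator and denominator by conjugate (2 - i):
= (-2)(2 - i) / (2^2 + 1^2)
= (-4 + 2i) / 5
= -4/5 + (2/5)i


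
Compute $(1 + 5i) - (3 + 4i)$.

(1 - 3) + (5 - 4)i = -2 + i


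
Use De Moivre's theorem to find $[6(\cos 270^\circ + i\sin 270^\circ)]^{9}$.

By De Moivre: z^n = r^n(cos(nθ) + i sin(nθ))
= 6^9(cos(9*270°) + i sin(9*270°))
= 10077696(cos 270° + i sin 270°)
= -10077696i


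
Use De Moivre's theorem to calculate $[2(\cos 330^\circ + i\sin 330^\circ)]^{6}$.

By De Moivre: z^n = r^n(cos(nθ) + i sin(nθ))
= 2^6(cos(6*330°) + i sin(6*330°))
= 64(cos 180° + i sin 180°)
= -64


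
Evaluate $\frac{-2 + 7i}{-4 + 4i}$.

Multiply numerator and denominator by conjugate (-4 - 4i):
= (-2 + 7i)(-4 - 4i) / ((-4)^2 + 4^2)
= (36 - 20i) / 32
Divide through by 4: (9 - 5i) / 8
= 9/8 - (5/8)i


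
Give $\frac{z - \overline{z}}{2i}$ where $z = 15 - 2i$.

z - conjugate(z) = 2bi
(z - conjugate(z))/(2i) = 2bi/(2i) = b = -2


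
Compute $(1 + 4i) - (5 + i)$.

(1 - 5) + (4 - 1)i = -4 + 3i


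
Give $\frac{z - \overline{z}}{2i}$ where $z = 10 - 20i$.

z - conjugate(z) = 2bi
(z - conjugate(z))/(2i) = 2bi/(2i) = b = -20


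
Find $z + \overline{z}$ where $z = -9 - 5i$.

z + conjugate(z) = (a + bi) + (a - bi) = 2a
= 2 * (-9) = -18


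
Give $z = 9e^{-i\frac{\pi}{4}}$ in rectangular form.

a = r cos θ = 9 * sqrt(2)/2 = 9*sqrt(2)/2
b = r sin θ = 9 * -sqrt(2)/2 = -9*sqrt(2)/2
z = 9*sqrt(2)/2 - (9*sqrt(2)/2)i


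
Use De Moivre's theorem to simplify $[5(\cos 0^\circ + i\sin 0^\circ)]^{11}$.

By De Moivre: z^n = r^n(cos(nθ) + i sin(nθ))
= 5^11(cos(11*0°) + i sin(11*0°))
= 48828125(cos 0° + i sin 0°)
= 48828125


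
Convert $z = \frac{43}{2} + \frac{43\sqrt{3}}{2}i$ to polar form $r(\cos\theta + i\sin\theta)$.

r = |z| = sqrt(a^2 + b^2) = sqrt((43/2)^2 + (43*sqrt(3)/2)^2) = sqrt(1849/4 + 5547/4) = sqrt(1849) = 43
θ = arctan(b/a) = arctan(37.2391/21.5) (quadrant-adjusted) = 60°
z = 43(cos 60° + i sin 60°)


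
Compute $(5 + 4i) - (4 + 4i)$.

(5 - 4) + (4 - 4)i = 1


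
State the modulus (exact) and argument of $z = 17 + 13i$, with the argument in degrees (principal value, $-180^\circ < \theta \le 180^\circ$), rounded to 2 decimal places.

|z| = sqrt(17^2 + 13^2) = sqrt(458)
arg(z) = arctan(b/a) = arctan(13/17) (quadrant-adjusted) = 37.41°


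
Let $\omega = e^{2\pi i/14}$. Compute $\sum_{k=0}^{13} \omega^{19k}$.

Let ζ = ω^19 = e^(2πi·19/14). Since 14 ∤ 19, ζ ≠ 1.
Sum = Σ_{k=0}^{13} ζ^k = (ζ^14 - 1)/(ζ - 1) = (ω^{19·14} - 1)/(ζ - 1) = (1 - 1)/(ζ - 1) = 0


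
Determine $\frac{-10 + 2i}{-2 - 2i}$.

Multiply numerator and denominator by conjugate (-2 + 2i):
= (-10 + 2i)(-2 + 2i) / ((-2)^2 + (-2)^2)
= (16 - 24i) / 8
= 2 - 3i


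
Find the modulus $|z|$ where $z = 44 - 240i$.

|z| = sqrt(a^2 + b^2) = sqrt(44^2 + (-240)^2) = sqrt(59536) = 244


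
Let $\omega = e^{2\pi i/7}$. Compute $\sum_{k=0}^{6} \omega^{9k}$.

Let ζ = ω^9 = e^(2πi·9/7). Since 7 ∤ 9, ζ ≠ 1.
Sum = Σ_{k=0}^{6} ζ^k = (ζ^7 - 1)/(ζ - 1) = (ω^{9·7} - 1)/(ζ - 1) = (1 - 1)/(ζ - 1) = 0


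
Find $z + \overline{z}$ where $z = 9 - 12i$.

z + conjugate(z) = (a + bi) + (a - bi) = 2a
= 2 * 9 = 18


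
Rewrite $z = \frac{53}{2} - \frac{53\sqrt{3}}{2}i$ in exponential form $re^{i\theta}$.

r = |z| = sqrt((53/2)^2 + (-53*sqrt(3)/2)^2) = sqrt(2809/4 + 8427/4) = sqrt(2809) = 53
θ = arctan(b/a) = arctan(-45.8993/26.5) (quadrant-adjusted) = -60° = -π/3
z = 53e^(-i*π/3)


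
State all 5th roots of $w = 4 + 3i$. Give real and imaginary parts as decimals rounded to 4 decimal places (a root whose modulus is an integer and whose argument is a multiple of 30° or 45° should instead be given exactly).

|w| = 5, arg(w) ≈ 36.869898°
Root modulus = 5^(1/5) ≈ 1.379730
Root arguments: θ_k = (arg(w) + 360°k)/5 for k = 0, 1, ..., 4
Compute each root as (root modulus)(cos θ_k + i sin θ_k) using full-precision intermediates, then round to 4 decimal places.
Roots: 1.3683 + 0.1771i, 0.2544 + 1.3561i, -1.2111 + 0.6610i, -1.0029 - 0.9475i, 0.5912 - 1.2466i


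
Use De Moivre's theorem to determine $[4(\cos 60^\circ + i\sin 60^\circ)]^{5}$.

By De Moivre: z^n = r^n(cos(nθ) + i sin(nθ))
= 4^5(cos(5*60°) + i sin(5*60°))
= 1024(cos 300° + i sin 300°)
= 512 - 512*sqrt(3)i


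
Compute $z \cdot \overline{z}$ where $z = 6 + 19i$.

z * conjugate(z) = |z|^2 = a^2 + b^2
= 6^2 + 19^2 = 397


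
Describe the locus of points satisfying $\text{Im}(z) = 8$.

Im(z) = y where z = x + yi; the equation y = 8 is satisfied by all points with that y-coordinate
Locus: Horizontal line y = 8


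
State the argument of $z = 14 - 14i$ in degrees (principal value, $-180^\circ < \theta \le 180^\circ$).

θ = arctan(b/a) = arctan(-14/14) (quadrant-adjusted) = -45°


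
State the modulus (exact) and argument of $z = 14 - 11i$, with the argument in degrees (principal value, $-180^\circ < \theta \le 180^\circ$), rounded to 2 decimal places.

|z| = sqrt(14^2 + (-11)^2) = sqrt(317)
arg(z) = arctan(b/a) = arctan(-11/14) (quadrant-adjusted) = -38.16°


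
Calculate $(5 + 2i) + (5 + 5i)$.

(5 + 5) + (2 + 5)i = 10 + 7i


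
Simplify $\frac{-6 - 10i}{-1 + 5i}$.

Multiply numerator and denominator by conjugate (-1 - 5i):
= (-6 - 10i)(-1 - 5i) / ((-1)^2 + 5^2)
= (-44 + 40i) / 26
Divide through by 2: (-22 + 20i) / 13
= -22/13 + (20/13)i


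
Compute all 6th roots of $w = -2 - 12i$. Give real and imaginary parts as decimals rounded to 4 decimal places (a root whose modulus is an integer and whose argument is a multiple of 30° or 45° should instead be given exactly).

|w| = sqrt(148) ≈ 12.165525, arg(w) ≈ 260.537678°
Root modulus = sqrt(148)^(1/6) ≈ 1.516544
Root arguments: θ_k = (arg(w) + 360°k)/6 for k = 0, 1, ..., 5
Compute each root as (root modulus)(cos θ_k + i sin θ_k) using full-precision intermediates, then round to 4 decimal places.
Roots: 1.1015 + 1.0424i, -0.3520 + 1.4751i, -1.4535 + 0.4327i, -1.1015 - 1.0424i, 0.3520 - 1.4751i, 1.4535 - 0.4327i


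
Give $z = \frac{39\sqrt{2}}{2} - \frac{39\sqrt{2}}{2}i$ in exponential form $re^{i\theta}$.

r = |z| = sqrt((39*sqrt(2)/2)^2 + (-39*sqrt(2)/2)^2) = sqrt(1521/2 + 1521/2) = sqrt(1521) = 39
θ = arctan(b/a) = arctan(-27.5772/27.5772) (quadrant-adjusted) = -45° = -π/4
z = 39e^(-i*π/4)


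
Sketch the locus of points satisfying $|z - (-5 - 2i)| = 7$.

|z - z0| = r describes a circle centered at z0 with radius r
Here z0 = -5 - 2i and r = 7
Locus: Circle centered at (-5, -2) with radius 7


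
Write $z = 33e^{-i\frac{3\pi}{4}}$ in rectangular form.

a = r cos θ = 33 * -sqrt(2)/2 = -33*sqrt(2)/2
b = r sin θ = 33 * -sqrt(2)/2 = -33*sqrt(2)/2
z = -33*sqrt(2)/2 - (33*sqrt(2)/2)i


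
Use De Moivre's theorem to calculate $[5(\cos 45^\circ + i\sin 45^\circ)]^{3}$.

By De Moivre: z^n = r^n(cos(nθ) + i sin(nθ))
= 5^3(cos(3*45°) + i sin(3*45°))
= 125(cos 135° + i sin 135°)
= -125*sqrt(2)/2 + (125*sqrt(2)/2)i


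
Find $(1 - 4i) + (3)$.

(1 + 3) + (-4 + 0)i = 4 - 4i


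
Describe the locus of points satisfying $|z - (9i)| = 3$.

|z - z0| = r describes a circle centered at z0 with radius r
Here z0 = 9i and r = 3
Locus: Circle centered at (0, 9) with radius 3


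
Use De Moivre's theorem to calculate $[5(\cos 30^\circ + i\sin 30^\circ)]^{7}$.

By De Moivre: z^n = r^n(cos(nθ) + i sin(nθ))
= 5^7(cos(7*30°) + i sin(7*30°))
= 78125(cos 210° + i sin 210°)
= -78125*sqrt(3)/2 - (78125/2)i


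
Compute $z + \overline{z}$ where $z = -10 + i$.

z + conjugate(z) = (a + bi) + (a - bi) = 2a
= 2 * (-10) = -20


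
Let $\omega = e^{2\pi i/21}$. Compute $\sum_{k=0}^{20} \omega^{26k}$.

Let ζ = ω^26 = e^(2πi·26/21). Since 21 ∤ 26, ζ ≠ 1.
Sum = Σ_{k=0}^{20} ζ^k = (ζ^21 - 1)/(ζ - 1) = (ω^{26·21} - 1)/(ζ - 1) = (1 - 1)/(ζ - 1) = 0


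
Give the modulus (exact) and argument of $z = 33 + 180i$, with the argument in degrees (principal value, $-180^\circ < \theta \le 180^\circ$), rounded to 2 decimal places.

|z| = sqrt(33^2 + 180^2) = 183
arg(z) = arctan(b/a) = arctan(180/33) (quadrant-adjusted) = 79.61°


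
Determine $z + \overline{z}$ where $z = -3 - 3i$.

z + conjugate(z) = (a + bi) + (a - bi) = 2a
= 2 * (-3) = -6


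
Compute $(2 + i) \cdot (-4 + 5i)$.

(a1*a2 - b1*b2) + (a1*b2 + b1*a2)i
= (-8 - 5) + (10 + (-4))i
= -13 + 6i


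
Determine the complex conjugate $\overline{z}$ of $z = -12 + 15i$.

If z = a + bi, then conjugate(z) = a - bi
conjugate(-12 + 15i) = -12 - 15i


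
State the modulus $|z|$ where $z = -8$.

|z| = sqrt(a^2 + b^2) = sqrt((-8)^2 + 0^2) = sqrt(64) = 8


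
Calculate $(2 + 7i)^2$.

(a + bi)^2 = a^2 - b^2 + 2abi
= 2^2 - 7^2 + 2*2*7i
= -45 + 28i


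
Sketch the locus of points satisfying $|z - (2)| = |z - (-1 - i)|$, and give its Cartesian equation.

|z - z1| = |z - z2| means z is equidistant from z1 and z2,
i.e. the perpendicular bisector of the segment from (2, 0) to (-1, -1) (midpoint (1/2, -1/2)).
With z = x + yi, square both sides:
(x - 2)^2 + (y - 0)^2 = (x - (-1))^2 + (y - (-1))^2
The x^2 and y^2 terms cancel: -6x + (-2)y = 2 - 4 = -2
Simplify: 3x + y = 1
Locus: Perpendicular bisector of the segment from (2, 0) to (-1, -1): the line 3x + y = 1


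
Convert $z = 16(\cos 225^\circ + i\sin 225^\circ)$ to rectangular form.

a = r cos θ = 16 * -sqrt(2)/2 = -8*sqrt(2)
b = r sin θ = 16 * -sqrt(2)/2 = -8*sqrt(2)
z = -8*sqrt(2) - 8*sqrt(2)i


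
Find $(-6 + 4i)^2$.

(a + bi)^2 = a^2 - b^2 + 2abi
= (-6)^2 - 4^2 + 2*(-6)*4i
= 20 - 48i


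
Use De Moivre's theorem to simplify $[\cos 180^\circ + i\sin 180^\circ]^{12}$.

By De Moivre: z^n = r^n(cos(nθ) + i sin(nθ))
= 1^12(cos(12*180°) + i sin(12*180°))
= 1(cos 0° + i sin 0°)
= 1


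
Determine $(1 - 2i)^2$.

(a + bi)^2 = a^2 - b^2 + 2abi
= 1^2 - (-2)^2 + 2*1*(-2)i
= -3 - 4i


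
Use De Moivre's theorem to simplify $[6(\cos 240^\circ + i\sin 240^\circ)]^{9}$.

By De Moivre: z^n = r^n(cos(nθ) + i sin(nθ))
= 6^9(cos(9*240°) + i sin(9*240°))
= 10077696(cos 0° + i sin 0°)
= 10077696


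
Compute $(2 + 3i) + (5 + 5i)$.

(2 + 5) + (3 + 5)i = 7 + 8i


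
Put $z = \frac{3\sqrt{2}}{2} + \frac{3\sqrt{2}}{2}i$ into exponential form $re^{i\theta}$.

r = |z| = sqrt((3*sqrt(2)/2)^2 + (3*sqrt(2)/2)^2) = sqrt(9/2 + 9/2) = sqrt(9) = 3
θ = arctan(b/a) = arctan(2.1213/2.1213) (quadrant-adjusted) = 45° = π/4
z = 3e^(i*π/4)


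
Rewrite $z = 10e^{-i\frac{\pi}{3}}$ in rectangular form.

a = r cos θ = 10 * 1/2 = 5
b = r sin θ = 10 * -sqrt(3)/2 = -5*sqrt(3)
z = 5 - 5*sqrt(3)i


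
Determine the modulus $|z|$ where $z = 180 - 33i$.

|z| = sqrt(a^2 + b^2) = sqrt(180^2 + (-33)^2) = sqrt(33489) = 183


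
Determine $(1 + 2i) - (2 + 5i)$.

(1 - 2) + (2 - 5)i = -1 - 3i


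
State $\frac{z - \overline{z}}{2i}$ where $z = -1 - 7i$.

z - conjugate(z) = 2bi
(z - conjugate(z))/(2i) = 2bi/(2i) = b = -7


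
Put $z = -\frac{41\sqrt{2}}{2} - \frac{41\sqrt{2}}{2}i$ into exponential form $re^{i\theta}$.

r = |z| = sqrt((-41*sqrt(2)/2)^2 + (-41*sqrt(2)/2)^2) = sqrt(1681/2 + 1681/2) = sqrt(1681) = 41
θ = arctan(b/a) = arctan(-28.9914/-28.9914) (quadrant-adjusted) = 225° = 5π/4
z = 41e^(i*5π/4)


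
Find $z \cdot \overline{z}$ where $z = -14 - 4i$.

z * conjugate(z) = |z|^2 = a^2 + b^2
= (-14)^2 + (-4)^2 = 212


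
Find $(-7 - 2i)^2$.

(a + bi)^2 = a^2 - b^2 + 2abi
= (-7)^2 - (-2)^2 + 2*(-7)*(-2)i
= 45 + 28i


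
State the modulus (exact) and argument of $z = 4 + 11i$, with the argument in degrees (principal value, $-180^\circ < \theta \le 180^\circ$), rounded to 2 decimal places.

|z| = sqrt(4^2 + 11^2) = sqrt(137)
arg(z) = arctan(b/a) = arctan(11/4) (quadrant-adjusted) = 70.02°


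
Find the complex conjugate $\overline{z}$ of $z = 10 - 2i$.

If z = a + bi, then conjugate(z) = a - bi
conjugate(10 - 2i) = 10 + 2i


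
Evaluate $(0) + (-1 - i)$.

(0 + (-1)) + (0 + (-1))i = -1 - i


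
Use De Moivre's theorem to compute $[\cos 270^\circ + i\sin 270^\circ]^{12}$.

By De Moivre: z^n = r^n(cos(nθ) + i sin(nθ))
= 1^12(cos(12*270°) + i sin(12*270°))
= 1(cos 0° + i sin 0°)
= 1


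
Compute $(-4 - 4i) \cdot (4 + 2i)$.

(a1*a2 - b1*b2) + (a1*b2 + b1*a2)i
= (-16 - (-8)) + (-8 + (-16))i
= -8 - 24i


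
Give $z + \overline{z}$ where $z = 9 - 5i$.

z + conjugate(z) = (a + bi) + (a - bi) = 2a
= 2 * 9 = 18


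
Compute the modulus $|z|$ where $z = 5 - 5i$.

|z| = sqrt(a^2 + b^2) = sqrt(5^2 + (-5)^2) = sqrt(50) = sqrt(50)


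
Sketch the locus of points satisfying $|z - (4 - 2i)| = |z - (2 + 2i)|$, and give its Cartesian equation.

|z - z1| = |z - z2| means z is equidistant from z1 and z2,
i.e. the perpendicular bisector of the segment from (4, -2) to (2, 2) (midpoint (3, 0)).
With z = x + yi, square both sides:
(x - 4)^2 + (y - (-2))^2 = (x - 2)^2 + (y - 2)^2
The x^2 and y^2 terms cancel: -4x + 8y = 8 - 20 = -12
Simplify: x - 2y = 3
Locus: Perpendicular bisector of the segment from (4, -2) to (2, 2): the line x - 2y = 3


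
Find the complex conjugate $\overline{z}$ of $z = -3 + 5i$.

If z = a + bi, then conjugate(z) = a - bi
conjugate(-3 + 5i) = -3 - 5i


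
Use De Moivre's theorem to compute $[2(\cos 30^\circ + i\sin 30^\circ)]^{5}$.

By De Moivre: z^n = r^n(cos(nθ) + i sin(nθ))
= 2^5(cos(5*30°) + i sin(5*30°))
= 32(cos 150° + i sin 150°)
= -16*sqrt(3) + 16i


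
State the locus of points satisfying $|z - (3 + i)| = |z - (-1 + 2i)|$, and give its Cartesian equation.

|z - z1| = |z - z2| means z is equidistant from z1 and z2,
i.e. the perpendicular bisector of the segment from (3, 1) to (-1, 2) (midpoint (1, 3/2)).
With z = x + yi, square both sides:
(x - 3)^2 + (y - 1)^2 = (x - (-1))^2 + (y - 2)^2
The x^2 and y^2 terms cancel: -8x + 2y = 5 - 10 = -5
Simplify: 8x - 2y = 5
Locus: Perpendicular bisector of the segment from (3, 1) to (-1, 2): the line 8x - 2y = 5


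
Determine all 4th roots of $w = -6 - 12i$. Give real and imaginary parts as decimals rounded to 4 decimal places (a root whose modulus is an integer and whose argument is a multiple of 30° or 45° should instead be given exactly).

|w| = sqrt(180) ≈ 13.416408, arg(w) ≈ 243.434949°
Root modulus = sqrt(180)^(1/4) ≈ 1.913855
Root arguments: θ_k = (arg(w) + 360°k)/4 for k = 0, 1, ..., 3
Compute each root as (root modulus)(cos θ_k + i sin θ_k) using full-precision intermediates, then round to 4 decimal places.
Roots: 0.9320 + 1.6716i, -1.6716 + 0.9320i, -0.9320 - 1.6716i, 1.6716 - 0.9320i


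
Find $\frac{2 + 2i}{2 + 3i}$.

Multiply numerator and denominator by conjugate (2 - 3i):
= (2 + 2i)(2 - 3i) / (2^2 + 3^2)
= (10 - 2i) / 13
= 10/13 - (2/13)i


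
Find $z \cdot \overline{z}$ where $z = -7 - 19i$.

z * conjugate(z) = |z|^2 = a^2 + b^2
= (-7)^2 + (-19)^2 = 410


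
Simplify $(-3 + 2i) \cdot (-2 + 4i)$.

(a1*a2 - b1*b2) + (a1*b2 + b1*a2)i
= (6 - 8) + (-12 + (-4))i
= -2 - 16i


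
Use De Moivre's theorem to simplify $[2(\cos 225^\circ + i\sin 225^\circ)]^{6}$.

By De Moivre: z^n = r^n(cos(nθ) + i sin(nθ))
= 2^6(cos(6*225°) + i sin(6*225°))
= 64(cos 270° + i sin 270°)
= -64i


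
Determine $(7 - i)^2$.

(a + bi)^2 = a^2 - b^2 + 2abi
= 7^2 - (-1)^2 + 2*7*(-1)i
= 48 - 14i


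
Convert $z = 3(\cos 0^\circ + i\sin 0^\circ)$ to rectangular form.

a = r cos θ = 3 * 1 = 3
b = r sin θ = 3 * 0 = 0
z = 3


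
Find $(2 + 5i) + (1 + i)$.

(2 + 1) + (5 + 1)i = 3 + 6i


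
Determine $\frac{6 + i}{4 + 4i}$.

Multiply numerator and denominator by conjugate (4 - 4i):
= (6 + i)(4 - 4i) / (4^2 + 4^2)
= (28 - 20i) / 32
Divide through by 4: (7 - 5i) / 8
= 7/8 - (5/8)i


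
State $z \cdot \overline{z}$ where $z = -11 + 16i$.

z * conjugate(z) = |z|^2 = a^2 + b^2
= (-11)^2 + 16^2 = 377


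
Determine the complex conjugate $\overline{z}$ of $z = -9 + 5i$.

If z = a + bi, then conjugate(z) = a - bi
conjugate(-9 + 5i) = -9 - 5i


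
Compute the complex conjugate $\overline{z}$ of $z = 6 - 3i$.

If z = a + bi, then conjugate(z) = a - bi
conjugate(6 - 3i) = 6 + 3i


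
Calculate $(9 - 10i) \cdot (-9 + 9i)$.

(a1*a2 - b1*b2) + (a1*b2 + b1*a2)i
= (-81 - (-90)) + (81 + 90)i
= 9 + 171i


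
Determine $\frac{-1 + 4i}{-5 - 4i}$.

Multiply numerator and denominator by conjugate (-5 + 4i):
= (-1 + 4i)(-5 + 4i) / ((-5)^2 + (-4)^2)
= (-11 - 24i) / 41
= -11/41 - (24/41)i


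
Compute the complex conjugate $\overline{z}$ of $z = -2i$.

If z = a + bi, then conjugate(z) = a - bi
conjugate(-2i) = 2i


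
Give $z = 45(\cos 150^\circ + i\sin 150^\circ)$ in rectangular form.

a = r cos θ = 45 * -sqrt(3)/2 = -45*sqrt(3)/2
b = r sin θ = 45 * 1/2 = 45/2
z = -45*sqrt(3)/2 + (45/2)i


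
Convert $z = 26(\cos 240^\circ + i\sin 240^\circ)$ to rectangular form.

a = r cos θ = 26 * -1/2 = -13
b = r sin θ = 26 * -sqrt(3)/2 = -13*sqrt(3)
z = -13 - 13*sqrt(3)i


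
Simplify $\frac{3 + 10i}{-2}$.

Divisor is real, so divide each part by -2:
= -3/2 - 5i


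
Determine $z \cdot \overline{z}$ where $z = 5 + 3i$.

z * conjugate(z) = |z|^2 = a^2 + b^2
= 5^2 + 3^2 = 34


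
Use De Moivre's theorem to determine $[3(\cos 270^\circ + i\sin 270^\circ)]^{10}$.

By De Moivre: z^n = r^n(cos(nθ) + i sin(nθ))
= 3^10(cos(10*270°) + i sin(10*270°))
= 59049(cos 180° + i sin 180°)
= -59049


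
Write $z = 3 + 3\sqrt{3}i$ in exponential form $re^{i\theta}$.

r = |z| = sqrt((3)^2 + (3*sqrt(3))^2) = sqrt(9 + 27) = sqrt(36) = 6
θ = arctan(b/a) = arctan(5.1962/3) (quadrant-adjusted) = 60° = π/3
z = 6e^(i*π/3)


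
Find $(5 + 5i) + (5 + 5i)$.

(5 + 5) + (5 + 5)i = 10 + 10i


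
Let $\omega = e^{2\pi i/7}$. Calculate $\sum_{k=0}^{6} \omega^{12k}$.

Let ζ = ω^12 = e^(2πi·12/7). Since 7 ∤ 12, ζ ≠ 1.
Sum = Σ_{k=0}^{6} ζ^k = (ζ^7 - 1)/(ζ - 1) = (ω^{12·7} - 1)/(ζ - 1) = (1 - 1)/(ζ - 1) = 0


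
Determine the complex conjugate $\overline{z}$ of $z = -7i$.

If z = a + bi, then conjugate(z) = a - bi
conjugate(-7i) = 7i


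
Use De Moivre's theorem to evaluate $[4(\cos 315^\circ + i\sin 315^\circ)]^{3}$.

By De Moivre: z^n = r^n(cos(nθ) + i sin(nθ))
= 4^3(cos(3*315°) + i sin(3*315°))
= 64(cos 225° + i sin 225°)
= -32*sqrt(2) - 32*sqrt(2)i


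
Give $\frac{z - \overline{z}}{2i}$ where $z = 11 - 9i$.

z - conjugate(z) = 2bi
(z - conjugate(z))/(2i) = 2bi/(2i) = b = -9


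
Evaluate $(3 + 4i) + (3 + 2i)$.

(3 + 3) + (4 + 2)i = 6 + 6i


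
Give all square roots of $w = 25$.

|w| = 25, arg(w) = 0°
Root modulus = 25^(1/2) = 5
Root arguments: θ_k = (0° + 360°k)/2 for k = 0, 1, ..., 1
Roots: 5, -5


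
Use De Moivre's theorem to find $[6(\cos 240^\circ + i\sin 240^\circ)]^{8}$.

By De Moivre: z^n = r^n(cos(nθ) + i sin(nθ))
= 6^8(cos(8*240°) + i sin(8*240°))
= 1679616(cos 120° + i sin 120°)
= -839808 + 839808*sqrt(3)i


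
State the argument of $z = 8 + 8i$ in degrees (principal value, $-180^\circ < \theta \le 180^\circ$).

θ = arctan(b/a) = arctan(8/8) (quadrant-adjusted) = 45°


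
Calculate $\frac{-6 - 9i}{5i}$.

Multiply numerator and denominator by conjugate (-5i):
= (-6 - 9i)(-5i) / (0^2 + 5^2)
= (-45 + 30i) / 25
Divide through by 5: (-9 + 6i) / 5
= -9/5 + (6/5)i


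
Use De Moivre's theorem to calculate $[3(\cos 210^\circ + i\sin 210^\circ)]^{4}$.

By De Moivre: z^n = r^n(cos(nθ) + i sin(nθ))
= 3^4(cos(4*210°) + i sin(4*210°))
= 81(cos 120° + i sin 120°)
= -81/2 + (81*sqrt(3)/2)i


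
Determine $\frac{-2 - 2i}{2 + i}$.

Multiply numerator and denominator by conjugate (2 - i):
= (-2 - 2i)(2 - i) / (2^2 + 1^2)
= (-6 - 2i) / 5
= -6/5 - (2/5)i


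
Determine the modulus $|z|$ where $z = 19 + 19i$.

|z| = sqrt(a^2 + b^2) = sqrt(19^2 + 19^2) = sqrt(722) = sqrt(722)


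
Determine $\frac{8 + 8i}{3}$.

Divisor is real, so divide each part by 3:
= 8/3 + (8/3)i


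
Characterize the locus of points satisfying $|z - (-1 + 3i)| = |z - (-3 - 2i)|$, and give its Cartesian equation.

|z - z1| = |z - z2| means z is equidistant from z1 and z2,
i.e. the perpendicular bisector of the segment from (-1, 3) to (-3, -2) (midpoint (-2, 1/2)).
With z = x + yi, square both sides:
(x - (-1))^2 + (y - 3)^2 = (x - (-3))^2 + (y - (-2))^2
The x^2 and y^2 terms cancel: -4x + (-10)y = 13 - 10 = 3
Simplify: 4x + 10y = -3
Locus: Perpendicular bisector of the segment from (-1, 3) to (-3, -2): the line 4x + 10y = -3


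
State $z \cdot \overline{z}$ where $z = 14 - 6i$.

z * conjugate(z) = |z|^2 = a^2 + b^2
= 14^2 + (-6)^2 = 232


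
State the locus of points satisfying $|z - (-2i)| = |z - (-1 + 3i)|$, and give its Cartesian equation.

|z - z1| = |z - z2| means z is equidistant from z1 and z2,
i.e. the perpendicular bisector of the segment from (0, -2) to (-1, 3) (midpoint (-1/2, 1/2)).
With z = x + yi, square both sides:
(x - 0)^2 + (y - (-2))^2 = (x - (-1))^2 + (y - 3)^2
The x^2 and y^2 terms cancel: -2x + 10y = 10 - 4 = 6
Simplify: x - 5y = -3
Locus: Perpendicular bisector of the segment from (0, -2) to (-1, 3): the line x - 5y = -3


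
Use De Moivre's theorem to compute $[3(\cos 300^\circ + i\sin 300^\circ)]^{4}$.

By De Moivre: z^n = r^n(cos(nθ) + i sin(nθ))
= 3^4(cos(4*300°) + i sin(4*300°))
= 81(cos 120° + i sin 120°)
= -81/2 + (81*sqrt(3)/2)i


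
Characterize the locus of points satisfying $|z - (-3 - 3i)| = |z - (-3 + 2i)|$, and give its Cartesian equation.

|z - z1| = |z - z2| means z is equidistant from z1 and z2,
i.e. the perpendicular bisector of the segment from (-3, -3) to (-3, 2) (midpoint (-3, -1/2)).
With z = x + yi, square both sides:
(x - (-3))^2 + (y - (-3))^2 = (x - (-3))^2 + (y - 2)^2
The x^2 and y^2 terms cancel: 0x + 10y = 13 - 18 = -5
Simplify: y = -1/2
Locus: Perpendicular bisector of the segment from (-3, -3) to (-3, 2): the line y = -1/2


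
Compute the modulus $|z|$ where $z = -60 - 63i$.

|z| = sqrt(a^2 + b^2) = sqrt((-60)^2 + (-63)^2) = sqrt(7569) = 87


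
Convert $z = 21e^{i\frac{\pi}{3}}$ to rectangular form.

a = r cos θ = 21 * 1/2 = 21/2
b = r sin θ = 21 * sqrt(3)/2 = 21*sqrt(3)/2
z = 21/2 + (21*sqrt(3)/2)i


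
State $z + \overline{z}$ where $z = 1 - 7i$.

z + conjugate(z) = (a + bi) + (a - bi) = 2a
= 2 * 1 = 2


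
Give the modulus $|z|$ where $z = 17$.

|z| = sqrt(a^2 + b^2) = sqrt(17^2 + 0^2) = sqrt(289) = 17


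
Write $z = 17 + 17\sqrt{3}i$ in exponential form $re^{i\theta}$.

r = |z| = sqrt((17)^2 + (17*sqrt(3))^2) = sqrt(289 + 867) = sqrt(1156) = 34
θ = arctan(b/a) = arctan(29.4449/17) (quadrant-adjusted) = 60° = π/3
z = 34e^(i*π/3)


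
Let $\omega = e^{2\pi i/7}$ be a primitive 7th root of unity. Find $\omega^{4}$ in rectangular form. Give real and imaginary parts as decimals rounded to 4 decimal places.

ω^4 = e^(2πi·4/7) = e^(i·8π/7)
= cos(8π/7) + i sin(8π/7)
= -0.9010 - 0.4339i


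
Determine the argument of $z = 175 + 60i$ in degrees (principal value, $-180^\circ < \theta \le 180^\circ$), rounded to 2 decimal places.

θ = arctan(b/a) = arctan(60/175) (quadrant-adjusted) = 18.92°


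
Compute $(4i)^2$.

(a + bi)^2 = a^2 - b^2 + 2abi
= 0^2 - 4^2 + 2*0*4i
= -16


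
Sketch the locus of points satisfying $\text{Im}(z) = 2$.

Im(z) = y where z = x + yi; the equation y = 2 is satisfied by all points with that y-coordinate
Locus: Horizontal line y = 2


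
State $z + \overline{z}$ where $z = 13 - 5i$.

z + conjugate(z) = (a + bi) + (a - bi) = 2a
= 2 * 13 = 26


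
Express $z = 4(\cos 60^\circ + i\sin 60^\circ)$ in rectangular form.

a = r cos θ = 4 * 1/2 = 2
b = r sin θ = 4 * sqrt(3)/2 = 2*sqrt(3)
z = 2 + 2*sqrt(3)i


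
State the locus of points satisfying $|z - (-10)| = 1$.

|z - z0| = r describes a circle centered at z0 with radius r
Here z0 = -10 and r = 1
Locus: Circle centered at (-10, 0) with radius 1


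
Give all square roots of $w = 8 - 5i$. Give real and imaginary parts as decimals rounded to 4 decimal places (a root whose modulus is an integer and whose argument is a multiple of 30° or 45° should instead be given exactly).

|w| = sqrt(89) ≈ 9.433981, arg(w) ≈ 327.994617°
Root modulus = sqrt(89)^(1/2) ≈ 3.071479
Root arguments: θ_k = (arg(w) + 360°k)/2 for k = 0, 1, ..., 1
Compute each root as (root modulus)(cos θ_k + i sin θ_k) using full-precision intermediates, then round to 4 decimal places.
Roots: -2.9525 + 0.8468i, 2.9525 - 0.8468i


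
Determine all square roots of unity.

ω_k = e^(2πik/2) = cos(2πk/2) + i sin(2πk/2) for k = 0, 1, ..., 1
Roots: 1, -1


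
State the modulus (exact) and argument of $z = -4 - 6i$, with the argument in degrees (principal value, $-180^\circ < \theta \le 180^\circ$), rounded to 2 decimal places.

|z| = sqrt((-4)^2 + (-6)^2) = sqrt(52)
arg(z) = arctan(b/a) = arctan(-6/-4) (quadrant-adjusted) = -123.69°


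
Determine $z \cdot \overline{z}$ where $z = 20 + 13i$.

z * conjugate(z) = |z|^2 = a^2 + b^2
= 20^2 + 13^2 = 569


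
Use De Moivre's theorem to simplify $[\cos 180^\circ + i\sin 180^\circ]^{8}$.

By De Moivre: z^n = r^n(cos(nθ) + i sin(nθ))
= 1^8(cos(8*180°) + i sin(8*180°))
= 1(cos 0° + i sin 0°)
= 1


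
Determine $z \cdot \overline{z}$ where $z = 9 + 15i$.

z * conjugate(z) = |z|^2 = a^2 + b^2
= 9^2 + 15^2 = 306


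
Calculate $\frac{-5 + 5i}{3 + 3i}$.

Multiply numerator and denominator by conjugate (3 - 3i):
= (-5 + 5i)(3 - 3i) / (3^2 + 3^2)
= (30i) / 18
Divide through by 6: (5i) / 3
= 0 + (5/3)i


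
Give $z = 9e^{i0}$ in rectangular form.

a = r cos θ = 9 * 1 = 9
b = r sin θ = 9 * 0 = 0
z = 9


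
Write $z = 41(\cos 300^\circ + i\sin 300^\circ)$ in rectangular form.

a = r cos θ = 41 * 1/2 = 41/2
b = r sin θ = 41 * -sqrt(3)/2 = -41*sqrt(3)/2
z = 41/2 - (41*sqrt(3)/2)i


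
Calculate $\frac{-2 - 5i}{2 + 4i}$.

Multiply numerator and denominator by conjugate (2 - 4i):
= (-2 - 5i)(2 - 4i) / (2^2 + 4^2)
= (-24 - 2i) / 20
Divide through by 2: (-12 - i) / 10
= -6/5 - (1/10)i


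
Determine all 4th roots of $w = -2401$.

|w| = 2401, arg(w) = 180°
Root modulus = 2401^(1/4) = 7
Root arguments: θ_k = (180° + 360°k)/4 for k = 0, 1, ..., 3
Roots: 7*sqrt(2)/2 + (7*sqrt(2)/2)i, -7*sqrt(2)/2 + (7*sqrt(2)/2)i, -7*sqrt(2)/2 - (7*sqrt(2)/2)i, 7*sqrt(2)/2 - (7*sqrt(2)/2)i


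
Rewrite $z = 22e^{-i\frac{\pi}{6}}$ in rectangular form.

a = r cos θ = 22 * sqrt(3)/2 = 11*sqrt(3)
b = r sin θ = 22 * -1/2 = -11
z = 11*sqrt(3) - 11i


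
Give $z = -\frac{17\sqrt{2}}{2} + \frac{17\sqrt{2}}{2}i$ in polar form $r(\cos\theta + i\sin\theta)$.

r = |z| = sqrt(a^2 + b^2) = sqrt((-17*sqrt(2)/2)^2 + (17*sqrt(2)/2)^2) = sqrt(289/2 + 289/2) = sqrt(289) = 17
θ = arctan(b/a) = arctan(12.0208/-12.0208) (quadrant-adjusted) = 135°
z = 17(cos 135° + i sin 135°)


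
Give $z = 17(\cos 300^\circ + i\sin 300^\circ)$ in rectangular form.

a = r cos θ = 17 * 1/2 = 17/2
b = r sin θ = 17 * -sqrt(3)/2 = -17*sqrt(3)/2
z = 17/2 - (17*sqrt(3)/2)i


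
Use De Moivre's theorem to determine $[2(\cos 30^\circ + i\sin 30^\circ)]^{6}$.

By De Moivre: z^n = r^n(cos(nθ) + i sin(nθ))
= 2^6(cos(6*30°) + i sin(6*30°))
= 64(cos 180° + i sin 180°)
= -64


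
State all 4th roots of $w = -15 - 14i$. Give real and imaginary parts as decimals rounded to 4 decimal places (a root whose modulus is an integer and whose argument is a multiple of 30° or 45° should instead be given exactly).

|w| = sqrt(421) ≈ 20.518285, arg(w) ≈ 223.025066°
Root modulus = sqrt(421)^(1/4) ≈ 2.128312
Root arguments: θ_k = (arg(w) + 360°k)/4 for k = 0, 1, ..., 3
Compute each root as (root modulus)(cos θ_k + i sin θ_k) using full-precision intermediates, then round to 4 decimal places.
Roots: 1.1976 + 1.7594i, -1.7594 + 1.1976i, -1.1976 - 1.7594i, 1.7594 - 1.1976i


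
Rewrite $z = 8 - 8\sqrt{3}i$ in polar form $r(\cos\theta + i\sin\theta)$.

r = |z| = sqrt(a^2 + b^2) = sqrt((8)^2 + (-8*sqrt(3))^2) = sqrt(64 + 192) = sqrt(256) = 16
θ = arctan(b/a) = arctan(-13.8564/8) (quadrant-adjusted) = 300°
z = 16(cos 300° + i sin 300°)


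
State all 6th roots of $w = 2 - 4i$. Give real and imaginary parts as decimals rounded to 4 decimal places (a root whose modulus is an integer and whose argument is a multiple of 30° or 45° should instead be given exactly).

|w| = sqrt(20) ≈ 4.472136, arg(w) ≈ 296.565051°
Root modulus = sqrt(20)^(1/6) ≈ 1.283569
Root arguments: θ_k = (arg(w) + 360°k)/6 for k = 0, 1, ..., 5
Compute each root as (root modulus)(cos θ_k + i sin θ_k) using full-precision intermediates, then round to 4 decimal places.
Roots: 0.8348 + 0.9750i, -0.4269 + 1.2105i, -1.2618 + 0.2355i, -0.8348 - 0.9750i, 0.4269 - 1.2105i, 1.2618 - 0.2355i


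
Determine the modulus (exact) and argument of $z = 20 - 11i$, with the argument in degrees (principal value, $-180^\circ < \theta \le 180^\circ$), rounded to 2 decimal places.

|z| = sqrt(20^2 + (-11)^2) = sqrt(521)
arg(z) = arctan(b/a) = arctan(-11/20) (quadrant-adjusted) = -28.81°


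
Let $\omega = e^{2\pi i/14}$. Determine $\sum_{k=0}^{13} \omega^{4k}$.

Let ζ = ω^4 = e^(2πi·4/14). Since 14 ∤ 4, ζ ≠ 1.
Sum = Σ_{k=0}^{13} ζ^k = (ζ^14 - 1)/(ζ - 1) = (ω^{4·14} - 1)/(ζ - 1) = (1 - 1)/(ζ - 1) = 0


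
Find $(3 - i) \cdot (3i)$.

(a1*a2 - b1*b2) + (a1*b2 + b1*a2)i
= (0 - (-3)) + (9 + 0)i
= 3 + 9i


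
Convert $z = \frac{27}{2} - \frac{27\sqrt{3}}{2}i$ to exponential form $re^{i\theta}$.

r = |z| = sqrt((27/2)^2 + (-27*sqrt(3)/2)^2) = sqrt(729/4 + 2187/4) = sqrt(729) = 27
θ = arctan(b/a) = arctan(-23.3827/13.5) (quadrant-adjusted) = -60° = -π/3
z = 27e^(-i*π/3)


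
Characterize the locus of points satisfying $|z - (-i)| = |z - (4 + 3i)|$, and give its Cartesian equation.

|z - z1| = |z - z2| means z is equidistant from z1 and z2,
i.e. the perpendicular bisector of the segment from (0, -1) to (4, 3) (midpoint (2, 1)).
With z = x + yi, square both sides:
(x - 0)^2 + (y - (-1))^2 = (x - 4)^2 + (y - 3)^2
The x^2 and y^2 terms cancel: 8x + 8y = 25 - 1 = 24
Simplify: x + y = 3
Locus: Perpendicular bisector of the segment from (0, -1) to (4, 3): the line x + y = 3


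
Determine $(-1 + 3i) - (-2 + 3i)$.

(-1 - (-2)) + (3 - 3)i = 1


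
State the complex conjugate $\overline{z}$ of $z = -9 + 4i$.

If z = a + bi, then conjugate(z) = a - bi
conjugate(-9 + 4i) = -9 - 4i


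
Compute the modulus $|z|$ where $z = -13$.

|z| = sqrt(a^2 + b^2) = sqrt((-13)^2 + 0^2) = sqrt(169) = 13


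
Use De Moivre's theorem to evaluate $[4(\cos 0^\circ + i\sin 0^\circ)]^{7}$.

By De Moivre: z^n = r^n(cos(nθ) + i sin(nθ))
= 4^7(cos(7*0°) + i sin(7*0°))
= 16384(cos 0° + i sin 0°)
= 16384


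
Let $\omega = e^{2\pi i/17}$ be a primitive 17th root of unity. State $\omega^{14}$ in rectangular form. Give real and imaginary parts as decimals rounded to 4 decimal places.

ω^14 = e^(2πi·14/17) = e^(i·28π/17)
= cos(28π/17) + i sin(28π/17)
= 0.4457 - 0.8952i


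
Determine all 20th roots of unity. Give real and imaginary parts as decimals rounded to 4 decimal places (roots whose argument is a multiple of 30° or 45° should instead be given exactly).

ω_k = e^(2πik/20) = cos(2πk/20) + i sin(2πk/20) for k = 0, 1, ..., 19
Roots: 1, 0.9511 + 0.3090i, 0.8090 + 0.5878i, 0.5878 + 0.8090i, 0.3090 + 0.9511i, i, -0.3090 + 0.9511i, -0.5878 + 0.8090i, -0.8090 + 0.5878i, -0.9511 + 0.3090i, -1, -0.9511 - 0.3090i, -0.8090 - 0.5878i, -0.5878 - 0.8090i, -0.3090 - 0.9511i, -i, 0.3090 - 0.9511i, 0.5878 - 0.8090i, 0.8090 - 0.5878i, 0.9511 - 0.3090i


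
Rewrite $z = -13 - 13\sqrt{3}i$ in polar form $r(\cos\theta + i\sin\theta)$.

r = |z| = sqrt(a^2 + b^2) = sqrt((-13)^2 + (-13*sqrt(3))^2) = sqrt(169 + 507) = sqrt(676) = 26
θ = arctan(b/a) = arctan(-22.5167/-13) (quadrant-adjusted) = 240°
z = 26(cos 240° + i sin 240°)


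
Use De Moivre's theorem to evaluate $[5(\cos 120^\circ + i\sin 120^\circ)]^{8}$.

By De Moivre: z^n = r^n(cos(nθ) + i sin(nθ))
= 5^8(cos(8*120°) + i sin(8*120°))
= 390625(cos 240° + i sin 240°)
= -390625/2 - (390625*sqrt(3)/2)i


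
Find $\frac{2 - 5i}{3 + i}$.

Multiply numerator and denominator by conjugate (3 - i):
= (2 - 5i)(3 - i) / (3^2 + 1^2)
= (1 - 17i) / 10
= 1/10 - (17/10)i


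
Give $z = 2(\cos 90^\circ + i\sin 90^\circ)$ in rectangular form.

a = r cos θ = 2 * 0 = 0
b = r sin θ = 2 * 1 = 2
z = 2i


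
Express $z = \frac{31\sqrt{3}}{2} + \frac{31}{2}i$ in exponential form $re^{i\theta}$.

r = |z| = sqrt((31*sqrt(3)/2)^2 + (31/2)^2) = sqrt(2883/4 + 961/4) = sqrt(961) = 31
θ = arctan(b/a) = arctan(15.5/26.8468) (quadrant-adjusted) = 30° = π/6
z = 31e^(i*π/6)


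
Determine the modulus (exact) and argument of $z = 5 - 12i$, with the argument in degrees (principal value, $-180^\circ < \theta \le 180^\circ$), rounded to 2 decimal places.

|z| = sqrt(5^2 + (-12)^2) = 13
arg(z) = arctan(b/a) = arctan(-12/5) (quadrant-adjusted) = -67.38°


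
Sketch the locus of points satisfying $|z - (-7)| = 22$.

|z - z0| = r describes a circle centered at z0 with radius r
Here z0 = -7 and r = 22
Locus: Circle centered at (-7, 0) with radius 22


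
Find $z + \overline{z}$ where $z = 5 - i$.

z + conjugate(z) = (a + bi) + (a - bi) = 2a
= 2 * 5 = 10


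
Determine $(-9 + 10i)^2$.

(a + bi)^2 = a^2 - b^2 + 2abi
= (-9)^2 - 10^2 + 2*(-9)*10i
= -19 - 180i


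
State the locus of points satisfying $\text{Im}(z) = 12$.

Im(z) = y where z = x + yi; the equation y = 12 is satisfied by all points with that y-coordinate
Locus: Horizontal line y = 12


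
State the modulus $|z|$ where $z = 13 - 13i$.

|z| = sqrt(a^2 + b^2) = sqrt(13^2 + (-13)^2) = sqrt(338) = sqrt(338)


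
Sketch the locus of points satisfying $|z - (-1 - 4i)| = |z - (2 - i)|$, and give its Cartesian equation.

|z - z1| = |z - z2| means z is equidistant from z1 and z2,
i.e. the perpendicular bisector of the segment from (-1, -4) to (2, -1) (midpoint (1/2, -5/2)).
With z = x + yi, square both sides:
(x - (-1))^2 + (y - (-4))^2 = (x - 2)^2 + (y - (-1))^2
The x^2 and y^2 terms cancel: 6x + 6y = 5 - 17 = -12
Simplify: x + y = -2
Locus: Perpendicular bisector of the segment from (-1, -4) to (2, -1): the line x + y = -2


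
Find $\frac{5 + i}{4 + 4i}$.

Multiply numerator and denominator by conjugate (4 - 4i):
= (5 + i)(4 - 4i) / (4^2 + 4^2)
= (24 - 16i) / 32
Divide through by 8: (3 - 2i) / 4
= 3/4 - (1/2)i


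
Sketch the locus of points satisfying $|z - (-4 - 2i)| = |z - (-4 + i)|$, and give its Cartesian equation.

|z - z1| = |z - z2| means z is equidistant from z1 and z2,
i.e. the perpendicular bisector of the segment from (-4, -2) to (-4, 1) (midpoint (-4, -1/2)).
With z = x + yi, square both sides:
(x - (-4))^2 + (y - (-2))^2 = (x - (-4))^2 + (y - 1)^2
The x^2 and y^2 terms cancel: 0x + 6y = 17 - 20 = -3
Simplify: y = -1/2
Locus: Perpendicular bisector of the segment from (-4, -2) to (-4, 1): the line y = -1/2


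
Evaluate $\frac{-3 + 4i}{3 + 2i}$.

Multiply numerator and denominator by conjugate (3 - 2i):
= (-3 + 4i)(3 - 2i) / (3^2 + 2^2)
= (-1 + 18i) / 13
= -1/13 + (18/13)i


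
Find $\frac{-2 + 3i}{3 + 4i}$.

Multiply numerator and denominator by conjugate (3 - 4i):
= (-2 + 3i)(3 - 4i) / (3^2 + 4^2)
= (6 + 17i) / 25
= 6/25 + (17/25)i


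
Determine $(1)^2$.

(a + bi)^2 = a^2 - b^2 + 2abi
= 1^2 - 0^2 + 2*1*0i
= 1


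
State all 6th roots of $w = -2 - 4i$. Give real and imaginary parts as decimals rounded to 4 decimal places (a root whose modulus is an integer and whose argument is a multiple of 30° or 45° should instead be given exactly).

|w| = sqrt(20) ≈ 4.472136, arg(w) ≈ 243.434949°
Root modulus = sqrt(20)^(1/6) ≈ 1.283569
Root arguments: θ_k = (arg(w) + 360°k)/6 for k = 0, 1, ..., 5
Compute each root as (root modulus)(cos θ_k + i sin θ_k) using full-precision intermediates, then round to 4 decimal places.
Roots: 0.9750 + 0.8348i, -0.2355 + 1.2618i, -1.2105 + 0.4269i, -0.9750 - 0.8348i, 0.2355 - 1.2618i, 1.2105 - 0.4269i


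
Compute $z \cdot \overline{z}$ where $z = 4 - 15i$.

z * conjugate(z) = |z|^2 = a^2 + b^2
= 4^2 + (-15)^2 = 241


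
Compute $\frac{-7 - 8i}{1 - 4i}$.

Multiply numerator and denominator by conjugate (1 + 4i):
= (-7 - 8i)(1 + 4i) / (1^2 + (-4)^2)
= (25 - 36i) / 17
= 25/17 - (36/17)i


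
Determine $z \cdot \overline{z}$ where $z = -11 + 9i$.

z * conjugate(z) = |z|^2 = a^2 + b^2
= (-11)^2 + 9^2 = 202


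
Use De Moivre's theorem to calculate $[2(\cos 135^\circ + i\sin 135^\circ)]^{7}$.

By De Moivre: z^n = r^n(cos(nθ) + i sin(nθ))
= 2^7(cos(7*135°) + i sin(7*135°))
= 128(cos 225° + i sin 225°)
= -64*sqrt(2) - 64*sqrt(2)i


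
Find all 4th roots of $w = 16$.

|w| = 16, arg(w) = 0°
Root modulus = 16^(1/4) = 2
Root arguments: θ_k = (0° + 360°k)/4 for k = 0, 1, ..., 3
Roots: 2, 2i, -2, -2i


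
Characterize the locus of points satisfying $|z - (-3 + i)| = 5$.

|z - z0| = r describes a circle centered at z0 with radius r
Here z0 = -3 + i and r = 5
Locus: Circle centered at (-3, 1) with radius 5


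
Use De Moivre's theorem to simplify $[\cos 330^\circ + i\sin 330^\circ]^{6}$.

By De Moivre: z^n = r^n(cos(nθ) + i sin(nθ))
= 1^6(cos(6*330°) + i sin(6*330°))
= 1(cos 180° + i sin 180°)
= -1


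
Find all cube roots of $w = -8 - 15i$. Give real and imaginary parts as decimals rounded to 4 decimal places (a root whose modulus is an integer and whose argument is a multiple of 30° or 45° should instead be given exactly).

|w| = 17, arg(w) ≈ 241.927513°
Root modulus = 17^(1/3) ≈ 2.571282
Root arguments: θ_k = (arg(w) + 360°k)/3 for k = 0, 1, ..., 2
Compute each root as (root modulus)(cos θ_k + i sin θ_k) using full-precision intermediates, then round to 4 decimal places.
Roots: 0.4181 + 2.5371i, -2.4062 - 0.9065i, 1.9881 - 1.6306i


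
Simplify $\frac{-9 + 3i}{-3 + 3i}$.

Multiply numerator and denominator by conjugate (-3 - 3i):
= (-9 + 3i)(-3 - 3i) / ((-3)^2 + 3^2)
= (36 + 18i) / 18
= 2 + i


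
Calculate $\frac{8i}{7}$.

Divisor is real, so divide each part by 7:
= 0 + (8/7)i


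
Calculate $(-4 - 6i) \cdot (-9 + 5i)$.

(a1*a2 - b1*b2) + (a1*b2 + b1*a2)i
= (36 - (-30)) + (-20 + 54)i
= 66 + 34i


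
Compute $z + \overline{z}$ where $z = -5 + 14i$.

z + conjugate(z) = (a + bi) + (a - bi) = 2a
= 2 * (-5) = -10


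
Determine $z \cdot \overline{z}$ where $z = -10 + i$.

z * conjugate(z) = |z|^2 = a^2 + b^2
= (-10)^2 + 1^2 = 101


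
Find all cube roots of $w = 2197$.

|w| = 2197, arg(w) = 0°
Root modulus = 2197^(1/3) = 13
Root arguments: θ_k = (0° + 360°k)/3 for k = 0, 1, ..., 2
Roots: 13, -13/2 + (13*sqrt(3)/2)i, -13/2 - (13*sqrt(3)/2)i


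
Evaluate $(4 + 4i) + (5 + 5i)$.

(4 + 5) + (4 + 5)i = 9 + 9i


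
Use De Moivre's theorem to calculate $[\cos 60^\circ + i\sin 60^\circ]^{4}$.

By De Moivre: z^n = r^n(cos(nθ) + i sin(nθ))
= 1^4(cos(4*60°) + i sin(4*60°))
= 1(cos 240° + i sin 240°)
= -1/2 - (sqrt(3)/2)i


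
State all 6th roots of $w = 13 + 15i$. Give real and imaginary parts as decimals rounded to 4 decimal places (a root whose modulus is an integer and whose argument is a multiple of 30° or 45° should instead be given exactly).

|w| = sqrt(394) ≈ 19.849433, arg(w) ≈ 49.085617°
Root modulus = sqrt(394)^(1/6) ≈ 1.645475
Root arguments: θ_k = (arg(w) + 360°k)/6 for k = 0, 1, ..., 5
Compute each root as (root modulus)(cos θ_k + i sin θ_k) using full-precision intermediates, then round to 4 decimal places.
Roots: 1.6287 + 0.2342i, 0.6116 + 1.5276i, -1.0171 + 1.2934i, -1.6287 - 0.2342i, -0.6116 - 1.5276i, 1.0171 - 1.2934i
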